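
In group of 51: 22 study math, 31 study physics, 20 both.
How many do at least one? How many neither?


|A∪B| = 22+31-20 = 33
Neither = 51-33 = 18

At least one: 33; Neither: 18


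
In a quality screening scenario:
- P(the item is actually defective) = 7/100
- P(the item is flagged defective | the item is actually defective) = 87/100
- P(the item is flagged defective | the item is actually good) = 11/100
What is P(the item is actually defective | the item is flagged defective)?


Using Bayes' theorem:
P(A|B) = P(B|A)·P(A) / P(B)

P(the item is flagged defective) = 87/100 × 7/100 + 11/100 × 93/100
= 609/10000 + 1023/10000 = 102/625

P(the item is actually defective|the item is flagged defective) = (609/10000) / (102/625) = 203/544

P(the item is actually defective|the item is flagged defective) = 203/544 ≈ 37.32%


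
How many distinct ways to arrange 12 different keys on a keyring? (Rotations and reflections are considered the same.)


Free circular arrangements: rotations and reflections both identified.
(n-1)!/2 = 11!/2 = 39916800/2 = 19958400

19958400


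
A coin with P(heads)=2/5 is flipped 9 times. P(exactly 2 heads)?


Binomial: P(X=2) = C(9,2)×p^2×(1-p)^7
= 36 × 4/25 × 2187/78125 = 314928/1953125

P(X=2) = 314928/1953125 ≈ 16.12%


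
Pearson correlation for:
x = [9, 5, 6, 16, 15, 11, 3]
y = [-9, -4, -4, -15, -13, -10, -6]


n=7, Σx=65, Σy=-61, Σxy=-688, Σx²=753, Σy²=643
r = (7×(-688) - 65×(-61))/√((7×753 - 65²)(7×643 - (-61)²))
= -851/√(1046×780) = -851/√815880 ≈ -851/903.2608 ≈ -0.9421

r ≈ -0.9421


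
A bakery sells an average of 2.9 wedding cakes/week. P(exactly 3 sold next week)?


Poisson(λ=2.9): P(X=3) = e^(-λ)×λ^k/k!
= e^(-2.9) × 2.9^3 / 3!
≈ 0.05502322006 × 24.389 / 6 ≈ 0.223660

P(X=3) ≈ 0.223660 ≈ 22.37%


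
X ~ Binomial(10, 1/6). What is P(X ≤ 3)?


P(X ≤ 3) = Σ P(X=i) for i=0..3
P(X=0) = 9765625/60466176
P(X=1) = 9765625/30233088
P(X=2) = 1953125/6718464
P(X=3) = 390625/2519424
Sum = 390625/419904

P(X ≤ 3) = 390625/419904 ≈ 93.03%


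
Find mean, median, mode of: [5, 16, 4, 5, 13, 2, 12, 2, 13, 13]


Sorted: [2, 2, 4, 5, 5, 12, 13, 13, 13, 16]
Mean = 85/10 = 17/2
Median = 17/2
Freq: {5: 2, 16: 1, 4: 1, 13: 3, 2: 2, 12: 1}
Mode: [13]

Mean=17/2, Median=17/2, Mode=13


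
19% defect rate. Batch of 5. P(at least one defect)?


P(all good) = (81/100)^5 = 3486784401/10000000000
P(≥1 defect) = 6513215599/10000000000

P = 6513215599/10000000000 ≈ 65.13%


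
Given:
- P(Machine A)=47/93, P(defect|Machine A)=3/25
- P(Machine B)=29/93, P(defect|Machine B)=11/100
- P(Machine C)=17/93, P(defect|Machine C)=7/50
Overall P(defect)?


P(B) = Σ P(B|Aᵢ)×P(Aᵢ)
  3/25×47/93 = 47/775
  11/100×29/93 = 319/9300
  7/50×17/93 = 119/4650
Sum = 1121/9300

P(defect) = 1121/9300 ≈ 12.05%


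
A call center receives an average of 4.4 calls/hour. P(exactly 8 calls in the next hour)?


Poisson(λ=4.4): P(X=8) = e^(-λ)×λ^k/k!
= e^(-4.4) × 4.4^8 / 8!
≈ 0.0122773399 × 140482.236252 / 40320 ≈ 0.042776

P(X=8) ≈ 0.042776 ≈ 4.28%


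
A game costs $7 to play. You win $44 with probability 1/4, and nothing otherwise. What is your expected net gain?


E[gain] = (44-7)×1/4 + (-7)×3/4
= 37/4 - 21/4 = 4

Expected net gain = $4 ≈ $4.00


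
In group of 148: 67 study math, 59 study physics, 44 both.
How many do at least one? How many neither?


|A∪B| = 67+59-44 = 82
Neither = 148-82 = 66

At least one: 82; Neither: 66


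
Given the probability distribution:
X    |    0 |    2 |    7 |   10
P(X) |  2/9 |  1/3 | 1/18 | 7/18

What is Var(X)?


E[X] = 89/18
E[X²] = 773/18
Var(X) = E[X²] - (E[X])² = 773/18 - 7921/324 = 5993/324

Var(X) = 5993/324 ≈ 18.4969


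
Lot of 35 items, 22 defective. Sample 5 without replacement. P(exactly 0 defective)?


Hypergeometric: C(22,0)×C(13,5)/C(35,5)
= 1×1287/324632 = 117/29512

P(X=0) = 117/29512 ≈ 0.40%


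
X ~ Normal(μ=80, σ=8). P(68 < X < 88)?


z₁=(68-80)/8=-1.5, z₂=(88-80)/8=1.0
P = Φ(1.0) - Φ(-1.5) = 0.841345 - 0.066807 = 0.774538 ≈ 0.7745

P(68 < X < 88) ≈ 0.7745


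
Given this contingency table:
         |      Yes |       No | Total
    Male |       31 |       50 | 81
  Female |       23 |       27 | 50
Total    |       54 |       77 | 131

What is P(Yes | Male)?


P(Yes | Male) = 31/(31+50) = 31/81

P(Yes|Male) = 31/81 ≈ 38.27%


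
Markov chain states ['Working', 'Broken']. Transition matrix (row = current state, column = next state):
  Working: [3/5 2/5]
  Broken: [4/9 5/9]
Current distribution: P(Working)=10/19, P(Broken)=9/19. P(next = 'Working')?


P(next=Working) = Σᵢ P(now=i)×P(i→Working)
= 10/19×3/5 + 9/19×4/9
= 6/19 + 4/19 = 10/19

P = 10/19 ≈ 0.5263


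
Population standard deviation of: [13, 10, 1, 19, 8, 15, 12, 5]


Mean = 83/8
  (13-83/8)²=441/64
  (10-83/8)²=9/64
  (1-83/8)²=5625/64
  (19-83/8)²=4761/64
  (8-83/8)²=361/64
  (15-83/8)²=1369/64
  (12-83/8)²=169/64
  (5-83/8)²=1849/64
Σ(x-μ)² = 1823/8
σ² = (1823/8)/8 = 1823/64

σ = √(1823/64) ≈ 5.3371


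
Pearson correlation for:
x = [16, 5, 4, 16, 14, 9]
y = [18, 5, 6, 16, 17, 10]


n=6, Σx=64, Σy=72, Σxy=921, Σx²=830, Σy²=1030
r = (6×921 - 64×72)/√((6×830 - 64²)(6×1030 - 72²))
= 918/√(884×996) = 918/√880464 ≈ 918/938.3304 ≈ 0.9783

r ≈ 0.9783


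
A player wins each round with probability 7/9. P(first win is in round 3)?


Geometric: P(X=3) = (1-p)^(k-1)×p = (2/9)^2×7/9 = 28/729

P(X=3) = 28/729 ≈ 3.84%


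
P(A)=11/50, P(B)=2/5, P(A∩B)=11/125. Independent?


P(A)×P(B) = 11/125
P(A∩B) = 11/125
Equal ✓ → Independent

Yes, independent


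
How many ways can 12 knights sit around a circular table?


Circular arrangements of 12 distinct objects: fix one position to break rotational symmetry.
(n-1)! = 11! = 39916800

39916800


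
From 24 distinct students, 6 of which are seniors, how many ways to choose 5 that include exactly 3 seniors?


Choose 3 of the 6 seniors and 2 of the other 18 students:
C(6,3)×C(18,2) = 20×153 = 3060

3060


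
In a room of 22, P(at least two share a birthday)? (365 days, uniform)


P(all different) = Π(365-i)/365 for i=0..21
= 0.524305
P(match) = 1 - 0.524305 = 0.475695

P ≈ 0.4757 ≈ 47.57%


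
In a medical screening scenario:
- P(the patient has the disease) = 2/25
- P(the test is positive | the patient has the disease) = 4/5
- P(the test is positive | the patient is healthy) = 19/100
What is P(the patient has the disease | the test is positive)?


Using Bayes' theorem:
P(A|B) = P(B|A)·P(A) / P(B)

P(the test is positive) = 4/5 × 2/25 + 19/100 × 23/25
= 8/125 + 437/2500 = 597/2500

P(the patient has the disease|the test is positive) = (8/125) / (597/2500) = 160/597

P(the patient has the disease|the test is positive) = 160/597 ≈ 26.80%


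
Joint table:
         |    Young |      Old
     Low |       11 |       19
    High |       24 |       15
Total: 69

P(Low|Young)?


P(Low|Young) = 11/(11+24) = 11/35

P = 11/35 ≈ 31.43%


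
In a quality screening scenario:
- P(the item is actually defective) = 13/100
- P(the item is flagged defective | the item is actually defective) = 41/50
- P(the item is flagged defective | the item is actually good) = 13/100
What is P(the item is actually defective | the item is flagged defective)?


Using Bayes' theorem:
P(A|B) = P(B|A)·P(A) / P(B)

P(the item is flagged defective) = 41/50 × 13/100 + 13/100 × 87/100
= 533/5000 + 1131/10000 = 2197/10000

P(the item is actually defective|the item is flagged defective) = (533/5000) / (2197/10000) = 82/169

P(the item is actually defective|the item is flagged defective) = 82/169 ≈ 48.52%


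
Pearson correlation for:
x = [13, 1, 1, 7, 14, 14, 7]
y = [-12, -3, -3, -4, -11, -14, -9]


n=7, Σx=57, Σy=-56, Σxy=-603, Σx²=661, Σy²=576
r = (7×(-603) - 57×(-56))/√((7×661 - 57²)(7×576 - (-56)²))
= -1029/√(1378×896) = -1029/√1234688 ≈ -1029/1111.1652 ≈ -0.9261

r ≈ -0.9261


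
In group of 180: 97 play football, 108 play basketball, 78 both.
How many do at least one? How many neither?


|A∪B| = 97+108-78 = 127
Neither = 180-127 = 53

At least one: 127; Neither: 53


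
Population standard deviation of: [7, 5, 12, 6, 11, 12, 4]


Mean = 57/7
  (7-57/7)²=64/49
  (5-57/7)²=484/49
  (12-57/7)²=729/49
  (6-57/7)²=225/49
  (11-57/7)²=400/49
  (12-57/7)²=729/49
  (4-57/7)²=841/49
Σ(x-μ)² = 496/7
σ² = (496/7)/7 = 496/49

σ = √(496/49) ≈ 3.1816


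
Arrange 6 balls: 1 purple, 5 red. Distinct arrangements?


6!/(1!×5!) = 6

6


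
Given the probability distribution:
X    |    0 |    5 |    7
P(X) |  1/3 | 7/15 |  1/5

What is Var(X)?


E[X] = 56/15
E[X²] = 322/15
Var(X) = E[X²] - (E[X])² = 322/15 - 3136/225 = 1694/225

Var(X) = 1694/225 ≈ 7.5289


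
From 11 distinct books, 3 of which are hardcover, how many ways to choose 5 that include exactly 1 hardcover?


Choose 1 of the 3 hardcovers and 4 of the other 8 books:
C(3,1)×C(8,4) = 3×70 = 210

210


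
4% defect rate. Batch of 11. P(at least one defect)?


P(all good) = (24/25)^11 = 1521681143169024/2384185791015625
P(≥1 defect) = 862504647846601/2384185791015625

P = 862504647846601/2384185791015625 ≈ 36.18%


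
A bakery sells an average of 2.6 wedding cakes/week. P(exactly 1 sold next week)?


Poisson(λ=2.6): P(X=1) = e^(-λ)×λ^k/k!
= e^(-2.6) × 2.6^1 / 1!
≈ 0.07427357821 × 2.6 / 1 ≈ 0.193111

P(X=1) ≈ 0.193111 ≈ 19.31%


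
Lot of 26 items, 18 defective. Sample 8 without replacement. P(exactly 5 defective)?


Hypergeometric: C(18,5)×C(8,3)/C(26,8)
= 8568×56/1562275 = 479808/1562275

P(X=5) = 479808/1562275 ≈ 30.71%


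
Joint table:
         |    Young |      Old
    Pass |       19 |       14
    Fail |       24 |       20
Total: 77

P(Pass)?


P(Pass) = (19+14)/77 = 33/77 = 3/7

P(Pass) = 3/7 ≈ 42.86%


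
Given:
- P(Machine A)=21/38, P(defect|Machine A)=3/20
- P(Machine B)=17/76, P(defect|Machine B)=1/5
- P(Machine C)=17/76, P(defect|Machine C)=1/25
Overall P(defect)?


P(B) = Σ P(B|Aᵢ)×P(Aᵢ)
  3/20×21/38 = 63/760
  1/5×17/76 = 17/380
  1/25×17/76 = 17/1900
Sum = 519/3800

P(defect) = 519/3800 ≈ 13.66%


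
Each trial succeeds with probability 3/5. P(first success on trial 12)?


Geometric: P(X=12) = (1-p)^(k-1)×p = (2/5)^11×3/5 = 6144/244140625

P(X=12) = 6144/244140625 ≈ 0.00%


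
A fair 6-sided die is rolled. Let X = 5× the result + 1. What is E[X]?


E[die] = (1+6)/2 = 7/2
E[X] = 5×7/2 + 1 = 37/2

E[X] = 37/2


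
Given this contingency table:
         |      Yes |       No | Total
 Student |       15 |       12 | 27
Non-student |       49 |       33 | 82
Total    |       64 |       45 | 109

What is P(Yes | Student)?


P(Yes | Student) = 15/(15+12) = 15/27 = 5/9

P(Yes|Student) = 5/9 ≈ 55.56%


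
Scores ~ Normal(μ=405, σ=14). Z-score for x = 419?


z = (x - μ)/σ = (419 - 405)/14 = 1.0

z = 1.0


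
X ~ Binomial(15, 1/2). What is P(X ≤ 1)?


P(X ≤ 1) = Σ P(X=i) for i=0..1
P(X=0) = 1/32768
P(X=1) = 15/32768
Sum = 1/2048

P(X ≤ 1) = 1/2048 ≈ 0.05%


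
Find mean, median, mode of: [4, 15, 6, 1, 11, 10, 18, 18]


Sorted: [1, 4, 6, 10, 11, 15, 18, 18]
Mean = 83/8
Median = 21/2
Freq: {4: 1, 15: 1, 6: 1, 1: 1, 11: 1, 10: 1, 18: 2}
Mode: [18]

Mean=83/8, Median=21/2, Mode=18


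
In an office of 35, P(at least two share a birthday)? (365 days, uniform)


P(all different) = Π(365-i)/365 for i=0..34
= 0.185617
P(match) = 1 - 0.185617 = 0.814383

P ≈ 0.8144 ≈ 81.44%


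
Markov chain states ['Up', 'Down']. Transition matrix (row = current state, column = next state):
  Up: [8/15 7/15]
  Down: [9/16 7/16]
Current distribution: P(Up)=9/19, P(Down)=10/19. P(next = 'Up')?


P(next=Up) = Σᵢ P(now=i)×P(i→Up)
= 9/19×8/15 + 10/19×9/16
= 24/95 + 45/152 = 417/760

P = 417/760 ≈ 0.5487


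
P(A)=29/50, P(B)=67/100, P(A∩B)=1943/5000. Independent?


P(A)×P(B) = 1943/5000
P(A∩B) = 1943/5000
Equal ✓ → Independent

Yes, independent


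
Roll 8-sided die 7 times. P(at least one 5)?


P(no 5)^7 = (7/8)^7 = 823543/2097152
P(≥1) = 1 - 823543/2097152 = 1273609/2097152

P = 1273609/2097152 ≈ 60.73%


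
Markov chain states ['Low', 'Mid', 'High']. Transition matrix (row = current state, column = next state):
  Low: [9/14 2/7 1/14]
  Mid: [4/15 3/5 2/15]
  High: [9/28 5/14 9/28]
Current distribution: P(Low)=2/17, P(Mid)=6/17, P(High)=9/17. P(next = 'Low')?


P(next=Low) = Σᵢ P(now=i)×P(i→Low)
= 2/17×9/14 + 6/17×4/15 + 9/17×9/28
= 9/119 + 8/85 + 81/476 = 809/2380

P = 809/2380 ≈ 0.3399


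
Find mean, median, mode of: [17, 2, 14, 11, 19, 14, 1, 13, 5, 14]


Sorted: [1, 2, 5, 11, 13, 14, 14, 14, 17, 19]
Mean = 110/10 = 11
Median = 27/2
Freq: {17: 1, 2: 1, 14: 3, 11: 1, 19: 1, 1: 1, 13: 1, 5: 1}
Mode: [14]

Mean=11, Median=27/2, Mode=14


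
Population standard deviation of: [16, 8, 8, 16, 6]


Mean = 54/5
  (16-54/5)²=676/25
  (8-54/5)²=196/25
  (8-54/5)²=196/25
  (16-54/5)²=676/25
  (6-54/5)²=576/25
Σ(x-μ)² = 464/5
σ² = (464/5)/5 = 464/25

σ = √(464/25) ≈ 4.3081


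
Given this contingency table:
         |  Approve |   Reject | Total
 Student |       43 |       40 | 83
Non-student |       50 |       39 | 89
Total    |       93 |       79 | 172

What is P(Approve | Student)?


P(Approve | Student) = 43/(43+40) = 43/83

P(Approve|Student) = 43/83 ≈ 51.81%


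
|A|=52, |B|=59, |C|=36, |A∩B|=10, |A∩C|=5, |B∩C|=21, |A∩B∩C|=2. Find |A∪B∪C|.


|A∪B∪C| = 52+59+36-10-5-21+2 = 113

|A∪B∪C| = 113


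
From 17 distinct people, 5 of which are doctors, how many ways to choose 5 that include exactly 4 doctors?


Choose 4 of the 5 doctors and 1 of the other 12 people:
C(5,4)×C(12,1) = 5×12 = 60

60


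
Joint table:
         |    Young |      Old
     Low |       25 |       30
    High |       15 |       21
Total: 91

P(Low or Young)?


P(Low∨Young) = P(Low) + P(Young) - P(Low∧Young)
= (55 + 40 - 25)/91 = 70/91 = 10/13

P = 10/13 ≈ 76.92%


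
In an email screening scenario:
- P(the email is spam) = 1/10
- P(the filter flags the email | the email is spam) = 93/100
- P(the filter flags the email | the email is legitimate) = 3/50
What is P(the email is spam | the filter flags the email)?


Using Bayes' theorem:
P(A|B) = P(B|A)·P(A) / P(B)

P(the filter flags the email) = 93/100 × 1/10 + 3/50 × 9/10
= 93/1000 + 27/500 = 147/1000

P(the email is spam|the filter flags the email) = (93/1000) / (147/1000) = 31/49

P(the email is spam|the filter flags the email) = 31/49 ≈ 63.27%


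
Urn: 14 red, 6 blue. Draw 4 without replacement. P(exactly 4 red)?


Hypergeometric: C(14,4)×C(6,0)/C(20,4)
= 1001×1/4845 = 1001/4845

P(X=4) = 1001/4845 ≈ 20.66%


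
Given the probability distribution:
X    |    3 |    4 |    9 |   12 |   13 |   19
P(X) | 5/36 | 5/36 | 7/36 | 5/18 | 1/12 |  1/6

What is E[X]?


E[X] = Σ x·P(X=x)
= (3)×(5/36) + (4)×(5/36) + (9)×(7/36) + (12)×(5/18) + (13)×(1/12) + (19)×(1/6)
= 371/36

E[X] = 371/36


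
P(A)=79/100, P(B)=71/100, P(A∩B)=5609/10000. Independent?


P(A)×P(B) = 5609/10000
P(A∩B) = 5609/10000
Equal ✓ → Independent

Yes, independent


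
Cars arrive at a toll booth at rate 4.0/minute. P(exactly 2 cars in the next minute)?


Poisson(λ=4.0): P(X=2) = e^(-λ)×λ^k/k!
= e^(-4.0) × 4.0^2 / 2!
≈ 0.01831563889 × 16 / 2 ≈ 0.146525

P(X=2) ≈ 0.146525 ≈ 14.65%


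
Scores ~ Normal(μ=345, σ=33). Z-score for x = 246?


z = (x - μ)/σ = (246 - 345)/33 = -3.0

z = -3.0


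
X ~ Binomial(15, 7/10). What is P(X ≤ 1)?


P(X ≤ 1) = Σ P(X=i) for i=0..1
P(X=0) = 14348907/1000000000000000
P(X=1) = 100442349/200000000000000
Sum = 129140163/250000000000000

P(X ≤ 1) = 129140163/250000000000000 ≈ 0.00%


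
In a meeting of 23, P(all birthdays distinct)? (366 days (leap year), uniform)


P(all different) = Π(366-i)/366 for i=0..22
= (366/366)×(365/366)×...×(344/366)
= 0.493677

P ≈ 0.4937 ≈ 49.37%


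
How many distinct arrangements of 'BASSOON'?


Letters: 7, freq: {'B': 1, 'A': 1, 'S': 2, 'O': 2, 'N': 1}
7!/(1!×1!×2!×2!×1!) = 5040/4 = 1260

1260


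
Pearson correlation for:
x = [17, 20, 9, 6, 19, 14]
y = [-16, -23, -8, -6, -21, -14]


n=6, Σx=85, Σy=-88, Σxy=-1435, Σx²=1363, Σy²=1522
r = (6×(-1435) - 85×(-88))/√((6×1363 - 85²)(6×1522 - (-88)²))
= -1130/√(953×1388) = -1130/√1322764 ≈ -1130/1150.1148 ≈ -0.9825

r ≈ -0.9825


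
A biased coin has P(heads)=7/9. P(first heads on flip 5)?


Geometric: P(X=5) = (1-p)^(k-1)×p = (2/9)^4×7/9 = 112/59049

P(X=5) = 112/59049 ≈ 0.19%


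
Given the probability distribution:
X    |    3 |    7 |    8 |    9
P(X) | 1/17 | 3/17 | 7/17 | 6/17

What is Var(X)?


E[X] = 134/17
E[X²] = 1090/17
Var(X) = E[X²] - (E[X])² = 1090/17 - 17956/289 = 574/289

Var(X) = 574/289 ≈ 1.9862


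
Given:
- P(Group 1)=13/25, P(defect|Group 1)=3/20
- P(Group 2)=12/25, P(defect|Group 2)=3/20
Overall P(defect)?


P(B) = Σ P(B|Aᵢ)×P(Aᵢ)
  3/20×13/25 = 39/500
  3/20×12/25 = 9/125
Sum = 3/20

P(defect) = 3/20 ≈ 15.00%


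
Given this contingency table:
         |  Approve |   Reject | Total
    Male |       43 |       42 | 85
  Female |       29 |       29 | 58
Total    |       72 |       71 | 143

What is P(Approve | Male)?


P(Approve | Male) = 43/(43+42) = 43/85

P(Approve|Male) = 43/85 ≈ 50.59%


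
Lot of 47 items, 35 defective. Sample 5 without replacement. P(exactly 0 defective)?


Hypergeometric: C(35,0)×C(12,5)/C(47,5)
= 1×792/1533939 = 24/46483

P(X=0) = 24/46483 ≈ 0.05%


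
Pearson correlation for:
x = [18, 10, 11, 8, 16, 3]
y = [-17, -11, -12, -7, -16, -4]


n=6, Σx=66, Σy=-67, Σxy=-872, Σx²=874, Σy²=875
r = (6×(-872) - 66×(-67))/√((6×874 - 66²)(6×875 - (-67)²))
= -810/√(888×761) = -810/√675768 ≈ -810/822.0511 ≈ -0.9853

r ≈ -0.9853


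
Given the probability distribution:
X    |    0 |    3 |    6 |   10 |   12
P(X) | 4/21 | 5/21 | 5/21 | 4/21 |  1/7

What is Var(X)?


E[X] = 121/21
E[X²] = 151/3
Var(X) = E[X²] - (E[X])² = 151/3 - 14641/441 = 7556/441

Var(X) = 7556/441 ≈ 17.1338


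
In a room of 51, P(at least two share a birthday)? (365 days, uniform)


P(all different) = Π(365-i)/365 for i=0..50
= 0.025568
P(match) = 1 - 0.025568 = 0.974432

P ≈ 0.9744 ≈ 97.44%


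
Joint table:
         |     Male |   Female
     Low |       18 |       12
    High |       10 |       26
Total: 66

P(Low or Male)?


P(Low∨Male) = P(Low) + P(Male) - P(Low∧Male)
= (30 + 28 - 18)/66 = 40/66 = 20/33

P = 20/33 ≈ 60.61%


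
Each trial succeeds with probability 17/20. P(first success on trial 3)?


Geometric: P(X=3) = (1-p)^(k-1)×p = (3/20)^2×17/20 = 153/8000

P(X=3) = 153/8000 ≈ 1.91%


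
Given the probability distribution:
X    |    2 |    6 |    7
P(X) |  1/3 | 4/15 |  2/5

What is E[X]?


E[X] = Σ x·P(X=x)
= (2)×(1/3) + (6)×(4/15) + (7)×(2/5)
= 76/15

E[X] = 76/15


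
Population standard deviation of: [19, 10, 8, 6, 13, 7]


Mean = 63/6 = 21/2
  (19-21/2)²=289/4
  (10-21/2)²=1/4
  (8-21/2)²=25/4
  (6-21/2)²=81/4
  (13-21/2)²=25/4
  (7-21/2)²=49/4
Σ(x-μ)² = 235/2
σ² = (235/2)/6 = 235/12

σ = √(235/12) ≈ 4.4253


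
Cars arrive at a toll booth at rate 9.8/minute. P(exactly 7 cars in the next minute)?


Poisson(λ=9.8): P(X=7) = e^(-λ)×λ^k/k!
= e^(-9.8) × 9.8^7 / 7!
≈ 5.545159943e-05 × 8681255.33247 / 5040 ≈ 0.095514

P(X=7) ≈ 0.095514 ≈ 9.55%


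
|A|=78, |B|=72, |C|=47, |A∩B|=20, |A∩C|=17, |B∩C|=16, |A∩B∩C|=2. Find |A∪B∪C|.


|A∪B∪C| = 78+72+47-20-17-16+2 = 146

|A∪B∪C| = 146


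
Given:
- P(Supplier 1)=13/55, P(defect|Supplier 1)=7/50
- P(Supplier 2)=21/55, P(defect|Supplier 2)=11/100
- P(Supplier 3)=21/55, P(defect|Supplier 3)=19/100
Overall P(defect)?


P(B) = Σ P(B|Aᵢ)×P(Aᵢ)
  7/50×13/55 = 91/2750
  11/100×21/55 = 21/500
  19/100×21/55 = 399/5500
Sum = 203/1375

P(defect) = 203/1375 ≈ 14.76%


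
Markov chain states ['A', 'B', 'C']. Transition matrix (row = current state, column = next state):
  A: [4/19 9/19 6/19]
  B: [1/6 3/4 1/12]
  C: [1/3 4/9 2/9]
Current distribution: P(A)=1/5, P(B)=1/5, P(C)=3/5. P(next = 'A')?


P(next=A) = Σᵢ P(now=i)×P(i→A)
= 1/5×4/19 + 1/5×1/6 + 3/5×1/3
= 4/95 + 1/30 + 1/5 = 157/570

P = 157/570 ≈ 0.2754


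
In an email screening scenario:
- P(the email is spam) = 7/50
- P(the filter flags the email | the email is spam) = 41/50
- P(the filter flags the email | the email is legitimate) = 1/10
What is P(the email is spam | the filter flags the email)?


Using Bayes' theorem:
P(A|B) = P(B|A)·P(A) / P(B)

P(the filter flags the email) = 41/50 × 7/50 + 1/10 × 43/50
= 287/2500 + 43/500 = 251/1250

P(the email is spam|the filter flags the email) = (287/2500) / (251/1250) = 287/502

P(the email is spam|the filter flags the email) = 287/502 ≈ 57.17%


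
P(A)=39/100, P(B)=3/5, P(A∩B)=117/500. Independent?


P(A)×P(B) = 117/500
P(A∩B) = 117/500
Equal ✓ → Independent

Yes, independent


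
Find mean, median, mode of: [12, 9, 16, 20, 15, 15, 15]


Sorted: [9, 12, 15, 15, 15, 16, 20]
Mean = 102/7
Median = 15
Freq: {12: 1, 9: 1, 16: 1, 20: 1, 15: 3}
Mode: [15]

Mean=102/7, Median=15, Mode=15


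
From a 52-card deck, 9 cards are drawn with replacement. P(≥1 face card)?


P(not a face card) = 40/52 = 10/13
P(none in 9 draws) = (10/13)^9 = 1000000000/10604499373
P(≥1 face card) = 1 - 1000000000/10604499373 = 9604499373/10604499373

P = 9604499373/10604499373 ≈ 90.57%


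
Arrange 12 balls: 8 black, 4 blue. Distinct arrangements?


12!/(8!×4!) = 495

495


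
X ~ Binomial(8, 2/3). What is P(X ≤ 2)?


P(X ≤ 2) = Σ P(X=i) for i=0..2
P(X=0) = 1/6561
P(X=1) = 16/6561
P(X=2) = 112/6561
Sum = 43/2187

P(X ≤ 2) = 43/2187 ≈ 1.97%


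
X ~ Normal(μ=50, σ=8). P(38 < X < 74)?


z₁=(38-50)/8=-1.5, z₂=(74-50)/8=3.0
P = Φ(3.0) - Φ(-1.5) = 0.998650 - 0.066807 = 0.931843 ≈ 0.9318

P(38 < X < 74) ≈ 0.9318


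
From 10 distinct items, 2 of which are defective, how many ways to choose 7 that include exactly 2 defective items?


Choose 2 of the 2 defective items and 5 of the other 8 items:
C(2,2)×C(8,5) = 1×56 = 56

56


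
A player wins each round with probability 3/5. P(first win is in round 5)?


Geometric: P(X=5) = (1-p)^(k-1)×p = (2/5)^4×3/5 = 48/3125

P(X=5) = 48/3125 ≈ 1.54%


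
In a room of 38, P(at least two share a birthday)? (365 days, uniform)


P(all different) = Π(365-i)/365 for i=0..37
= 0.135932
P(match) = 1 - 0.135932 = 0.864068

P ≈ 0.8641 ≈ 86.41%


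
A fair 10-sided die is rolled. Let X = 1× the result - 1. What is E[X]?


E[die] = (1+10)/2 = 11/2
E[X] = 1×11/2 - 1 = 9/2

E[X] = 9/2


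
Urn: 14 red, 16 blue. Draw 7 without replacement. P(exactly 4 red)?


Hypergeometric: C(14,4)×C(16,3)/C(30,7)
= 1001×560/2035800 = 1078/3915

P(X=4) = 1078/3915 ≈ 27.54%


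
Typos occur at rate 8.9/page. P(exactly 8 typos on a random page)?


Poisson(λ=8.9): P(X=8) = e^(-λ)×λ^k/k!
= e^(-8.9) × 8.9^8 / 8!
≈ 0.0001363889265 × 39365888.057 / 40320 ≈ 0.133161

P(X=8) ≈ 0.133161 ≈ 13.32%


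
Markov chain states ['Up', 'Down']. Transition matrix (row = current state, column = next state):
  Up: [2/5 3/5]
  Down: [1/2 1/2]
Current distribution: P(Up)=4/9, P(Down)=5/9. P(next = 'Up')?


P(next=Up) = Σᵢ P(now=i)×P(i→Up)
= 4/9×2/5 + 5/9×1/2
= 8/45 + 5/18 = 41/90

P = 41/90 ≈ 0.4556


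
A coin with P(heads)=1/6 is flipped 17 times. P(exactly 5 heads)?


Binomial: P(X=5) = C(17,5)×p^5×(1-p)^12
= 6188 × 1/7776 × 244140625/2176782336 = 377685546875/4231664861184

P(X=5) = 377685546875/4231664861184 ≈ 8.93%


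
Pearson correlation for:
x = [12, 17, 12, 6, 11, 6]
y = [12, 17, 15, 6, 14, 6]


n=6, Σx=64, Σy=70, Σxy=839, Σx²=770, Σy²=926
r = (6×839 - 64×70)/√((6×770 - 64²)(6×926 - 70²))
= 554/√(524×656) = 554/√343744 ≈ 554/586.2969 ≈ 0.9449

r ≈ 0.9449


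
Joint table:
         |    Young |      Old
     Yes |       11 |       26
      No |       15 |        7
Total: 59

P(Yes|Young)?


P(Yes|Young) = 11/(11+15) = 11/26

P = 11/26 ≈ 42.31%


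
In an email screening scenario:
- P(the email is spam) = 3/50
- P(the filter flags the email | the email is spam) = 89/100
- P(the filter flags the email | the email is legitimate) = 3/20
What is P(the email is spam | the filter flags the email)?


Using Bayes' theorem:
P(A|B) = P(B|A)·P(A) / P(B)

P(the filter flags the email) = 89/100 × 3/50 + 3/20 × 47/50
= 267/5000 + 141/1000 = 243/1250

P(the email is spam|the filter flags the email) = (267/5000) / (243/1250) = 89/324

P(the email is spam|the filter flags the email) = 89/324 ≈ 27.47%


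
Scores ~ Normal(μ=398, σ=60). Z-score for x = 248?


z = (x - μ)/σ = (248 - 398)/60 = -2.5

z = -2.5


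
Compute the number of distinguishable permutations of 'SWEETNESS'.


Letters: 9, freq: {'S': 3, 'W': 1, 'E': 3, 'T': 1, 'N': 1}
9!/(3!×1!×3!×1!×1!) = 362880/36 = 10080

10080


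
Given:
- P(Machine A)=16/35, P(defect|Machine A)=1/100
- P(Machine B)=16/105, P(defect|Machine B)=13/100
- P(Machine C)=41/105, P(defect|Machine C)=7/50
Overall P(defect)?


P(B) = Σ P(B|Aᵢ)×P(Aᵢ)
  1/100×16/35 = 4/875
  13/100×16/105 = 52/2625
  7/50×41/105 = 41/750
Sum = 83/1050

P(defect) = 83/1050 ≈ 7.90%


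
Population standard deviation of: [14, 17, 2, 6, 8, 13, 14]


Mean = 74/7
  (14-74/7)²=576/49
  (17-74/7)²=2025/49
  (2-74/7)²=3600/49
  (6-74/7)²=1024/49
  (8-74/7)²=324/49
  (13-74/7)²=289/49
  (14-74/7)²=576/49
Σ(x-μ)² = 1202/7
σ² = (1202/7)/7 = 1202/49

σ = √(1202/49) ≈ 4.9528


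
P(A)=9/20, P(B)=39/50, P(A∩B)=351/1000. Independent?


P(A)×P(B) = 351/1000
P(A∩B) = 351/1000
Equal ✓ → Independent

Yes, independent


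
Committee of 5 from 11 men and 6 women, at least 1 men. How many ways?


Count by #men:
  1M,4W: C(11,1)×C(6,4)=165
  2M,3W: C(11,2)×C(6,3)=1100
  3M,2W: C(11,3)×C(6,2)=2475
  4M,1W: C(11,4)×C(6,1)=1980
  5M,0W: C(11,5)×C(6,0)=462
Total = 6182

6182


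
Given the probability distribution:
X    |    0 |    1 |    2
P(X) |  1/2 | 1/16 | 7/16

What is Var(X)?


E[X] = 15/16
E[X²] = 29/16
Var(X) = E[X²] - (E[X])² = 29/16 - 225/256 = 239/256

Var(X) = 239/256 ≈ 0.9336


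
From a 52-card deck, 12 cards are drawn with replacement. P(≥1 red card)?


P(not a red card) = 26/52 = 1/2
P(none in 12 draws) = (1/2)^12 = 1/4096
P(≥1 red card) = 1 - 1/4096 = 4095/4096

P = 4095/4096 ≈ 99.98%


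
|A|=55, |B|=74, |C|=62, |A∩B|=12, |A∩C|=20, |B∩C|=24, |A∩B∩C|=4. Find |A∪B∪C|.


|A∪B∪C| = 55+74+62-12-20-24+4 = 139

|A∪B∪C| = 139


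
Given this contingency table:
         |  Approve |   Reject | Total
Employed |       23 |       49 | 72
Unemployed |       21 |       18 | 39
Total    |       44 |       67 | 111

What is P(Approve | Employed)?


P(Approve | Employed) = 23/(23+49) = 23/72

P(Approve|Employed) = 23/72 ≈ 31.94%


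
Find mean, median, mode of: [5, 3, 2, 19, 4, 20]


Sorted: [2, 3, 4, 5, 19, 20]
Mean = 53/6
Median = 9/2
Freq: {5: 1, 3: 1, 2: 1, 19: 1, 4: 1, 20: 1}
Mode: No mode

Mean=53/6, Median=9/2, Mode=No mode


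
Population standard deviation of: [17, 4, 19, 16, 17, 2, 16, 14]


Mean = 105/8
  (17-105/8)²=961/64
  (4-105/8)²=5329/64
  (19-105/8)²=2209/64
  (16-105/8)²=529/64
  (17-105/8)²=961/64
  (2-105/8)²=7921/64
  (16-105/8)²=529/64
  (14-105/8)²=49/64
Σ(x-μ)² = 2311/8
σ² = (2311/8)/8 = 2311/64

σ = √(2311/64) ≈ 6.0091


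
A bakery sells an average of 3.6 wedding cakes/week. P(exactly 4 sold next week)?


Poisson(λ=3.6): P(X=4) = e^(-λ)×λ^k/k!
= e^(-3.6) × 3.6^4 / 4!
≈ 0.02732372245 × 167.9616 / 24 ≈ 0.191222

P(X=4) ≈ 0.191222 ≈ 19.12%


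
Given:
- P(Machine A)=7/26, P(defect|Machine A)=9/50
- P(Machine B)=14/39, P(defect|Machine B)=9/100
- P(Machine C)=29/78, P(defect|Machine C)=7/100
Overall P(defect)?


P(B) = Σ P(B|Aᵢ)×P(Aᵢ)
  9/50×7/26 = 63/1300
  9/100×14/39 = 21/650
  7/100×29/78 = 203/7800
Sum = 833/7800

P(defect) = 833/7800 ≈ 10.68%


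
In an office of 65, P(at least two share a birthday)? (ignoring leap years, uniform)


P(all different) = Π(365-i)/365 for i=0..64
= 0.002317
P(match) = 1 - 0.002317 = 0.997683

P ≈ 0.9977 ≈ 99.77%


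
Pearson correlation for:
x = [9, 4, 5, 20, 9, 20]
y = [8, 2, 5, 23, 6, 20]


n=6, Σx=67, Σy=64, Σxy=1019, Σx²=1003, Σy²=1058
r = (6×1019 - 67×64)/√((6×1003 - 67²)(6×1058 - 64²))
= 1826/√(1529×2252) = 1826/√3443308 ≈ 1826/1855.6153 ≈ 0.9840

r ≈ 0.9840


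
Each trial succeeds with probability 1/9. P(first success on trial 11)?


Geometric: P(X=11) = (1-p)^(k-1)×p = (8/9)^10×1/9 = 1073741824/31381059609

P(X=11) = 1073741824/31381059609 ≈ 3.42%


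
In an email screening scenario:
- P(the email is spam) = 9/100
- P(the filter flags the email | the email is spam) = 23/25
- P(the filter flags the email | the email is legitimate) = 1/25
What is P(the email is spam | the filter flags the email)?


Using Bayes' theorem:
P(A|B) = P(B|A)·P(A) / P(B)

P(the filter flags the email) = 23/25 × 9/100 + 1/25 × 91/100
= 207/2500 + 91/2500 = 149/1250

P(the email is spam|the filter flags the email) = (207/2500) / (149/1250) = 207/298

P(the email is spam|the filter flags the email) = 207/298 ≈ 69.46%


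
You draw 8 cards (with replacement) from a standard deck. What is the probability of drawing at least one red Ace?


P(not a red Ace) = 50/52 = 25/26
P(none in 8 draws) = (25/26)^8 = 152587890625/208827064576
P(≥1 red Ace) = 1 - 152587890625/208827064576 = 56239173951/208827064576

P = 56239173951/208827064576 ≈ 26.93%


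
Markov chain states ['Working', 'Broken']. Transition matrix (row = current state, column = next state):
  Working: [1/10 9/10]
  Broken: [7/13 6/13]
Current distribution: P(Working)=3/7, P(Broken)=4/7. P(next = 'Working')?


P(next=Working) = Σᵢ P(now=i)×P(i→Working)
= 3/7×1/10 + 4/7×7/13
= 3/70 + 4/13 = 319/910

P = 319/910 ≈ 0.3505


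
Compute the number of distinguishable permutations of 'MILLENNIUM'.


Letters: 10, freq: {'M': 2, 'I': 2, 'L': 2, 'E': 1, 'N': 2, 'U': 1}
10!/(2!×2!×2!×1!×2!×1!) = 3628800/16 = 226800

226800


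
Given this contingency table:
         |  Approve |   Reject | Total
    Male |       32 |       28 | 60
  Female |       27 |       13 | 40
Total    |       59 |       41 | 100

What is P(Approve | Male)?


P(Approve | Male) = 32/(32+28) = 32/60 = 8/15

P(Approve|Male) = 8/15 ≈ 53.33%


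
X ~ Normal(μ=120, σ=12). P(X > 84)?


z = (84-120)/12 = -3.0
P(X > 84) = 1 - P(Z ≤ -3.0) = 1 - 0.0013 = 0.9987

P(X > 84) ≈ 0.9987


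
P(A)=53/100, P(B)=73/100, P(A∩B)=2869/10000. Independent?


P(A)×P(B) = 3869/10000
P(A∩B) = 2869/10000
Not equal → NOT independent

No, not independent


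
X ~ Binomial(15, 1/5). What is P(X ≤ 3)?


P(X ≤ 3) = Σ P(X=i) for i=0..3
P(X=0) = 1073741824/30517578125
P(X=1) = 805306368/6103515625
P(X=2) = 1409286144/6103515625
P(X=3) = 1526726656/6103515625
Sum = 19780337664/30517578125

P(X ≤ 3) = 19780337664/30517578125 ≈ 64.82%


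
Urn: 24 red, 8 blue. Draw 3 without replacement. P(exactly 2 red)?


Hypergeometric: C(24,2)×C(8,1)/C(32,3)
= 276×8/4960 = 69/155

P(X=2) = 69/155 ≈ 44.52%


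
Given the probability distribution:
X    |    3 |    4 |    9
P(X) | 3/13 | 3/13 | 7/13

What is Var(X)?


E[X] = 84/13
E[X²] = 642/13
Var(X) = E[X²] - (E[X])² = 642/13 - 7056/169 = 1290/169

Var(X) = 1290/169 ≈ 7.6331


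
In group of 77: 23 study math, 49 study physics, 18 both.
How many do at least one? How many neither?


|A∪B| = 23+49-18 = 54
Neither = 77-54 = 23

At least one: 54; Neither: 23


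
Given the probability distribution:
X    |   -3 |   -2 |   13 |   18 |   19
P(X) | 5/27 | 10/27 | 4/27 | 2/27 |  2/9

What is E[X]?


E[X] = Σ x·P(X=x)
= (-3)×(5/27) + (-2)×(10/27) + (13)×(4/27) + (18)×(2/27) + (19)×(2/9)
= 167/27

E[X] = 167/27


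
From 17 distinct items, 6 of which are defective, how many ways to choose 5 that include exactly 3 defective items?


Choose 3 of the 6 defective items and 2 of the other 11 items:
C(6,3)×C(11,2) = 20×55 = 1100

1100


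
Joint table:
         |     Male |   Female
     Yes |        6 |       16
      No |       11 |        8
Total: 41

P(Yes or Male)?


P(Yes∨Male) = P(Yes) + P(Male) - P(Yes∧Male)
= (22 + 17 - 6)/41 = 33/41

P = 33/41 ≈ 80.49%


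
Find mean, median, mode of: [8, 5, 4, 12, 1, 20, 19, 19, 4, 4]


Sorted: [1, 4, 4, 4, 5, 8, 12, 19, 19, 20]
Mean = 96/10 = 48/5
Median = 13/2
Freq: {8: 1, 5: 1, 4: 3, 12: 1, 1: 1, 20: 1, 19: 2}
Mode: [4]

Mean=48/5, Median=13/2, Mode=4


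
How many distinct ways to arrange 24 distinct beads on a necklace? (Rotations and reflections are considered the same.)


Free circular arrangements: rotations and reflections both identified.
(n-1)!/2 = 23!/2 = 25852016738884976640000/2 = 12926008369442488320000

12926008369442488320000


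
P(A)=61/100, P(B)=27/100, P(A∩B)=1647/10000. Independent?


P(A)×P(B) = 1647/10000
P(A∩B) = 1647/10000
Equal ✓ → Independent

Yes, independent


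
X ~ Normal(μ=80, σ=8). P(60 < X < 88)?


z₁=(60-80)/8=-2.5, z₂=(88-80)/8=1.0
P = Φ(1.0) - Φ(-2.5) = 0.841345 - 0.006210 = 0.835135 ≈ 0.8351

P(60 < X < 88) ≈ 0.8351


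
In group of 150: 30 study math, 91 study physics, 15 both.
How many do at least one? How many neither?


|A∪B| = 30+91-15 = 106
Neither = 150-106 = 44

At least one: 106; Neither: 44


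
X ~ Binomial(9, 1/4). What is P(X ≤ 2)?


P(X ≤ 2) = Σ P(X=i) for i=0..2
P(X=0) = 19683/262144
P(X=1) = 59049/262144
P(X=2) = 19683/65536
Sum = 19683/32768

P(X ≤ 2) = 19683/32768 ≈ 60.07%


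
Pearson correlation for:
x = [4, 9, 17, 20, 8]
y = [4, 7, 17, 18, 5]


n=5, Σx=58, Σy=51, Σxy=768, Σx²=850, Σy²=703
r = (5×768 - 58×51)/√((5×850 - 58²)(5×703 - 51²))
= 882/√(886×914) = 882/√809804 ≈ 882/899.8911 ≈ 0.9801

r ≈ 0.9801


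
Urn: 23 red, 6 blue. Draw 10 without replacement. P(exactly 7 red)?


Hypergeometric: C(23,7)×C(6,3)/C(29,10)
= 245157×20/20030010 = 646/2639

P(X=7) = 646/2639 ≈ 24.48%


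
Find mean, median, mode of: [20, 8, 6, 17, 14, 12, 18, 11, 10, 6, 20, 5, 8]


Sorted: [5, 6, 6, 8, 8, 10, 11, 12, 14, 17, 18, 20, 20]
Mean = 155/13
Median = 11
Freq: {20: 2, 8: 2, 6: 2, 17: 1, 14: 1, 12: 1, 18: 1, 11: 1, 10: 1, 5: 1}
Mode: [6, 8, 20]

Mean=155/13, Median=11, Mode=[6, 8, 20]


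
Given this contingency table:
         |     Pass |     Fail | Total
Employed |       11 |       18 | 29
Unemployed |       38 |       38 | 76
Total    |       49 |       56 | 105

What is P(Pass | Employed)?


P(Pass | Employed) = 11/(11+18) = 11/29

P(Pass|Employed) = 11/29 ≈ 37.93%


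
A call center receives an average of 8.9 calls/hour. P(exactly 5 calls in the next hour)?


Poisson(λ=8.9): P(X=5) = e^(-λ)×λ^k/k!
= e^(-8.9) × 8.9^5 / 5!
≈ 0.0001363889265 × 55840.59449 / 120 ≈ 0.063467

P(X=5) ≈ 0.063467 ≈ 6.35%


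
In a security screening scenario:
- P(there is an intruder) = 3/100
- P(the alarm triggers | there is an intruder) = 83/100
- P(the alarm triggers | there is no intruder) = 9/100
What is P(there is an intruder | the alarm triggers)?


Using Bayes' theorem:
P(A|B) = P(B|A)·P(A) / P(B)

P(the alarm triggers) = 83/100 × 3/100 + 9/100 × 97/100
= 249/10000 + 873/10000 = 561/5000

P(there is an intruder|the alarm triggers) = (249/10000) / (561/5000) = 83/374

P(there is an intruder|the alarm triggers) = 83/374 ≈ 22.19%


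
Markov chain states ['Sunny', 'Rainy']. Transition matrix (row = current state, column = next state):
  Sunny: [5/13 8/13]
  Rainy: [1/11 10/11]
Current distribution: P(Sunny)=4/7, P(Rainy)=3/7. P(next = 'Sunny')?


P(next=Sunny) = Σᵢ P(now=i)×P(i→Sunny)
= 4/7×5/13 + 3/7×1/11
= 20/91 + 3/77 = 37/143

P = 37/143 ≈ 0.2587


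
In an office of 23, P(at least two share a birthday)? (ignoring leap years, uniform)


P(all different) = Π(365-i)/365 for i=0..22
= 0.492703
P(match) = 1 - 0.492703 = 0.507297

P ≈ 0.5073 ≈ 50.73%


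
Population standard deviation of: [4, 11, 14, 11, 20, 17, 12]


Mean = 89/7
  (4-89/7)²=3721/49
  (11-89/7)²=144/49
  (14-89/7)²=81/49
  (11-89/7)²=144/49
  (20-89/7)²=2601/49
  (17-89/7)²=900/49
  (12-89/7)²=25/49
Σ(x-μ)² = 1088/7
σ² = (1088/7)/7 = 1088/49

σ = √(1088/49) ≈ 4.7121


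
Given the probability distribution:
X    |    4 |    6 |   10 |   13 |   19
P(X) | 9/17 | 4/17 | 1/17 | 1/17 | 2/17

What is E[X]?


E[X] = Σ x·P(X=x)
= (4)×(9/17) + (6)×(4/17) + (10)×(1/17) + (13)×(1/17) + (19)×(2/17)
= 121/17

E[X] = 121/17


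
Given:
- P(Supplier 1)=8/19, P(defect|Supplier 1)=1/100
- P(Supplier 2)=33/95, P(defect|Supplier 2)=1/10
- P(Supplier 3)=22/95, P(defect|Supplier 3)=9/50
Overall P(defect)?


P(B) = Σ P(B|Aᵢ)×P(Aᵢ)
  1/100×8/19 = 2/475
  1/10×33/95 = 33/950
  9/50×22/95 = 99/2375
Sum = 383/4750

P(defect) = 383/4750 ≈ 8.06%


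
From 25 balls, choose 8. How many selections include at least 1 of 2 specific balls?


Complement: C(25,8) - C(23,8) = 1081575 - 490314 = 591261

591261


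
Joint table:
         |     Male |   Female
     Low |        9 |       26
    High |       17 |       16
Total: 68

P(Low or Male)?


P(Low∨Male) = P(Low) + P(Male) - P(Low∧Male)
= (35 + 26 - 9)/68 = 52/68 = 13/17

P = 13/17 ≈ 76.47%


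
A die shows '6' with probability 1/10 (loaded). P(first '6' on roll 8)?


Geometric: P(X=8) = (1-p)^(k-1)×p = (9/10)^7×1/10 = 4782969/100000000

P(X=8) = 4782969/100000000 ≈ 4.78%


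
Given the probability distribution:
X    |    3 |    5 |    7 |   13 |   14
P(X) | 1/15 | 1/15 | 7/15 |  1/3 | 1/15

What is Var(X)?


E[X] = 136/15
E[X²] = 1418/15
Var(X) = E[X²] - (E[X])² = 1418/15 - 18496/225 = 2774/225

Var(X) = 2774/225 ≈ 12.3289


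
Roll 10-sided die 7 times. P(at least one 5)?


P(no 5)^7 = (9/10)^7 = 4782969/10000000
P(≥1) = 1 - 4782969/10000000 = 5217031/10000000

P = 5217031/10000000 ≈ 52.17%


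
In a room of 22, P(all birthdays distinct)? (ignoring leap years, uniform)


P(all different) = Π(365-i)/365 for i=0..21
= (365/365)×(364/365)×...×(344/365)
= 0.524305

P ≈ 0.5243 ≈ 52.43%


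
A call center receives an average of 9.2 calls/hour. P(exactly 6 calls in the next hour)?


Poisson(λ=9.2): P(X=6) = e^(-λ)×λ^k/k!
= e^(-9.2) × 9.2^6 / 6!
≈ 0.0001010394018 × 606355.001344 / 720 ≈ 0.085091

P(X=6) ≈ 0.085091 ≈ 8.51%


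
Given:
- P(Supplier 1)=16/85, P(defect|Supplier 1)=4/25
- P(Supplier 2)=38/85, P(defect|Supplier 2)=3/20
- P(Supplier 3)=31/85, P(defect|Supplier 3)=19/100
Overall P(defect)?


P(B) = Σ P(B|Aᵢ)×P(Aᵢ)
  4/25×16/85 = 64/2125
  3/20×38/85 = 57/850
  19/100×31/85 = 589/8500
Sum = 283/1700

P(defect) = 283/1700 ≈ 16.65%


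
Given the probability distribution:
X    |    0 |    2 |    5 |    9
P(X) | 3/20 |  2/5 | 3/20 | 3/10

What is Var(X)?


E[X] = 17/4
E[X²] = 593/20
Var(X) = E[X²] - (E[X])² = 593/20 - 289/16 = 927/80

Var(X) = 927/80 ≈ 11.5875


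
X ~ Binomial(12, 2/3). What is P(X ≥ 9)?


P(X ≥ 9) = Σ P(X=i) for i=9..12
P(X=9) = 112640/531441
P(X=10) = 22528/177147
P(X=11) = 8192/177147
P(X=12) = 4096/531441
Sum = 69632/177147

P(X ≥ 9) = 69632/177147 ≈ 39.31%
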